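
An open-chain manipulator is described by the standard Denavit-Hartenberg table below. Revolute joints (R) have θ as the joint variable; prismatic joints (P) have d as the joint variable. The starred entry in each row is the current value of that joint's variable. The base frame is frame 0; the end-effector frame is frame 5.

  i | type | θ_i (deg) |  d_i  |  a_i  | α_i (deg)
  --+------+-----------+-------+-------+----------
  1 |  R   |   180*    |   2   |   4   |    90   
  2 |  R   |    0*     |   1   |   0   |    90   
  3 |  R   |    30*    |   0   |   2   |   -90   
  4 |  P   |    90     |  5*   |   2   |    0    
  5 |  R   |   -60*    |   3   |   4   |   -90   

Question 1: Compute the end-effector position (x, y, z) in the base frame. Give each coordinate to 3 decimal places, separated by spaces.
-4.732 10.660 6.000

after link 1: o_1 = (-4.0000, 0.0000, 2.0000)
after link 2: o_2 = (-4.0000, 1.0000, 2.0000)
after link 3: o_3 = (-5.7321, 2.0000, 2.0000)
after link 4: o_4 = (-3.2321, 6.3301, 4.0000)
after link 5: o_5 = (-4.7321, 10.6603, 6.0000)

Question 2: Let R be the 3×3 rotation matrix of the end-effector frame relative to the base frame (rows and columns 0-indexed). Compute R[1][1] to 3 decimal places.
-0.866

End-effector y-axis (col 1 of R) = (-0.5000,-0.8660,0.0000)
R[1][1] = -0.8660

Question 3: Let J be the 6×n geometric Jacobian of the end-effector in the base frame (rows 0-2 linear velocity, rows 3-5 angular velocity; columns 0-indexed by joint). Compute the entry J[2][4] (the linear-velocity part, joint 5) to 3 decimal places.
3.464

axis z_4 = (0.5000,0.8660,0.0000); lever o_n−o_4 = (-1.5000,4.3301,2.0000)
cross product → J_v[:, 4] = (1.7321,-1.0000,3.4641)
J_ω[:, 4] = z_4
entry J[2][4] = 3.4641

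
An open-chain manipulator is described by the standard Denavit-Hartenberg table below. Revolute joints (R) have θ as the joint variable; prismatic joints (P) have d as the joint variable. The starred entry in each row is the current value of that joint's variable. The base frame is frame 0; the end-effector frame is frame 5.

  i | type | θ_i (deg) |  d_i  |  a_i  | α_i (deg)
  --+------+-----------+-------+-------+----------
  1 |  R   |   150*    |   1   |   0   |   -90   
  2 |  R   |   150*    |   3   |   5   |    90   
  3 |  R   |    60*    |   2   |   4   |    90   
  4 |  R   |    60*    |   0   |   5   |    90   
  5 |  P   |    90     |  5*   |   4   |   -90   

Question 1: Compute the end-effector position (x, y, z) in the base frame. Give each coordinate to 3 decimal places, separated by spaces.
after link 1: o_1 = (0.0000, 0.0000, 1.0000)
after link 2: o_2 = (2.2500, -4.7631, -1.5000)
after link 3: o_3 = (1.1519, -8.1292, -4.2321)
after link 4: o_4 = (-0.8681, -9.4629, -8.6071)
after link 5: o_5 = (3.5613, -14.0409, -9.2566)

3.561 -14.041 -9.257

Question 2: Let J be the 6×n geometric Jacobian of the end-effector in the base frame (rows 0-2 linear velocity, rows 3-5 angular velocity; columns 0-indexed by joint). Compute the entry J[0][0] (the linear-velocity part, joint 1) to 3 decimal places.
14.041

axis z_0 = ẑ; lever o_n−o_0 = (3.5613,-14.0409,-9.2566)
cross product → J_v[:, 0] = (14.0409,3.5613,-0.0000)
J_ω[:, 0] = z_0
entry J[0][0] = 14.0409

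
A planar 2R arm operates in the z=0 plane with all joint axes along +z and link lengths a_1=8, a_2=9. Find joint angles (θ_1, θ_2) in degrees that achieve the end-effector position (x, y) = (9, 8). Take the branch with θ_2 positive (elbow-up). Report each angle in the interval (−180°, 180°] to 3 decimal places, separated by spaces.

-6.733 90.000

cos θ_2 = (145.0000−8²−9²)/(2·8·9) = 0.0000; θ_2 = 90.0000° (elbow-up)
β = atan2(8.0000,9.0000) = 41.6335°; ψ = atan2(9.0000,8.0000) = 48.3665°
θ_1 = β − ψ = -6.7329°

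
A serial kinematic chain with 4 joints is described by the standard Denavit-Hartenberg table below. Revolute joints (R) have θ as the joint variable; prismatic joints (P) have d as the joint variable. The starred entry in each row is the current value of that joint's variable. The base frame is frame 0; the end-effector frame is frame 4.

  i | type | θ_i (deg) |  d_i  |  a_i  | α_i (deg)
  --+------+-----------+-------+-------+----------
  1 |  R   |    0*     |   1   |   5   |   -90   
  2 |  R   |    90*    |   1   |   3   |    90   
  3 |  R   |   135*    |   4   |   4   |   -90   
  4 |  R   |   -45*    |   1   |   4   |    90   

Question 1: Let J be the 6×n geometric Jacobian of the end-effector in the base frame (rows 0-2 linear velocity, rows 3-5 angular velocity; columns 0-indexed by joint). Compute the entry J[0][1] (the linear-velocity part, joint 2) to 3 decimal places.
2.536

axis z_1 = (0.0000,1.0000,0.0000); lever o_n−o_1 = (6.8284,5.1213,2.5355)
cross product → J_v[:, 1] = (2.5355,0.0000,-6.8284)
J_ω[:, 1] = z_1
entry J[0][1] = 2.5355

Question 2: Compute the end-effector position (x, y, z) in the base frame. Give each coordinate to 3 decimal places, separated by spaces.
11.828 5.121 3.536

after link 1: o_1 = (5.0000, 0.0000, 1.0000)
after link 2: o_2 = (5.0000, 1.0000, -2.0000)
after link 3: o_3 = (9.0000, 3.8284, 0.8284)
after link 4: o_4 = (11.8284, 5.1213, 3.5355)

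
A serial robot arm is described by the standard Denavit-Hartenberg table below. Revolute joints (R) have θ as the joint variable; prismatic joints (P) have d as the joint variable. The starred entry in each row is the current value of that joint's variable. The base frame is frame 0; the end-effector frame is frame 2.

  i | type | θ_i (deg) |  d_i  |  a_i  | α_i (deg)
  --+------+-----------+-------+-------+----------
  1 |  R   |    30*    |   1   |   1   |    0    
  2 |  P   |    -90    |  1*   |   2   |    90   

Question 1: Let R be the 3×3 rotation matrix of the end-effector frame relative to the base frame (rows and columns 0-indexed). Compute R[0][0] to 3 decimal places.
End-effector x-axis (col 0 of R) = (0.5000,-0.8660,0.0000)
R[0][0] = 0.5000

0.500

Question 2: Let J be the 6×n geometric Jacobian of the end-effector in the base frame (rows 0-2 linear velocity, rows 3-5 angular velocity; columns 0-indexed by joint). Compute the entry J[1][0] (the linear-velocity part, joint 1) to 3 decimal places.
axis z_0 = ẑ; lever o_n−o_0 = (1.8660,-1.2321,2.0000)
cross product → J_v[:, 0] = (1.2321,1.8660,-0.0000)
J_ω[:, 0] = z_0
entry J[1][0] = 1.8660

1.866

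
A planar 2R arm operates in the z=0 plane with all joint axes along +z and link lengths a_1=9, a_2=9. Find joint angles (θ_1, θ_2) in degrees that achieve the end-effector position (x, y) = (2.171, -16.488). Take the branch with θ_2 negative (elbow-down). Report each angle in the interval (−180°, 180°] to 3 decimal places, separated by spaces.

-60.003 -44.992

cos θ_2 = (276.5674−9²−9²)/(2·9·9) = 0.7072; θ_2 = -44.9920° (elbow-down)
β = atan2(-16.4880,2.1710) = -82.4989°; ψ = atan2(-6.3631,15.3649) = -22.4960°
θ_1 = β − ψ = -60.0030°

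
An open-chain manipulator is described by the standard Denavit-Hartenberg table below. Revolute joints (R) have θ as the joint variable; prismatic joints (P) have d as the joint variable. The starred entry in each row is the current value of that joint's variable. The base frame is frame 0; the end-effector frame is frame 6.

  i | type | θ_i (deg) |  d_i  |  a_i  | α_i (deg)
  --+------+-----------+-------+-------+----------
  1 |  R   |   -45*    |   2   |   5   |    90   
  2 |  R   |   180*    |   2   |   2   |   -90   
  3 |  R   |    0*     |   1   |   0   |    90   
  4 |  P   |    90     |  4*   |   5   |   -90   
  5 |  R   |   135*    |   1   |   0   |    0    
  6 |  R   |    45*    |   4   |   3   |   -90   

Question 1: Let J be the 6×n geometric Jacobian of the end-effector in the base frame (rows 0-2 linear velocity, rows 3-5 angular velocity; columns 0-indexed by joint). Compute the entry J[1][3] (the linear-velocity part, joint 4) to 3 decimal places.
-0.707

prismatic axis z_3 = (-0.7071,-0.7071,0.0000)
J_v[:, 3] = z_3; J_ω[:, 3] = (0,0,0)
entry J[1][3] = -0.7071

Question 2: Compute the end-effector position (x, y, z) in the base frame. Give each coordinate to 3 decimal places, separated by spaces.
after link 1: o_1 = (3.5355, -3.5355, 2.0000)
after link 2: o_2 = (0.7071, -3.5355, 2.0000)
after link 3: o_3 = (0.7071, -3.5355, 1.0000)
after link 4: o_4 = (-2.1213, -6.3640, -4.0000)
after link 5: o_5 = (-1.4142, -7.0711, -4.0000)
after link 6: o_6 = (1.4142, -9.8995, -1.0000)

1.414 -9.899 -1.000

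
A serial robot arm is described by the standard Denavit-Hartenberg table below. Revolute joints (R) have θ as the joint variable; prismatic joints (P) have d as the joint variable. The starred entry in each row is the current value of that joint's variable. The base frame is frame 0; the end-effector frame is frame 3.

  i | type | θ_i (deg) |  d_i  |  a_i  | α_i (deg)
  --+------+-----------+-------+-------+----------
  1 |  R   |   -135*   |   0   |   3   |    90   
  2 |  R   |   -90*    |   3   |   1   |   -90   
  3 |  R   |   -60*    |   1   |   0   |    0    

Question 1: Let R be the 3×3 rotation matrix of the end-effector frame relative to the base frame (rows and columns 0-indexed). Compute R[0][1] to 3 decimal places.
0.354

End-effector y-axis (col 1 of R) = (0.3536,-0.3536,-0.8660)
R[0][1] = 0.3536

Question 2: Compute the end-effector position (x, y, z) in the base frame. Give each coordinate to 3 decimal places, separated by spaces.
after link 1: o_1 = (-2.1213, -2.1213, 0.0000)
after link 2: o_2 = (-4.2426, -0.0000, -1.0000)
after link 3: o_3 = (-4.9497, -0.7071, -1.0000)

-4.950 -0.707 -1.000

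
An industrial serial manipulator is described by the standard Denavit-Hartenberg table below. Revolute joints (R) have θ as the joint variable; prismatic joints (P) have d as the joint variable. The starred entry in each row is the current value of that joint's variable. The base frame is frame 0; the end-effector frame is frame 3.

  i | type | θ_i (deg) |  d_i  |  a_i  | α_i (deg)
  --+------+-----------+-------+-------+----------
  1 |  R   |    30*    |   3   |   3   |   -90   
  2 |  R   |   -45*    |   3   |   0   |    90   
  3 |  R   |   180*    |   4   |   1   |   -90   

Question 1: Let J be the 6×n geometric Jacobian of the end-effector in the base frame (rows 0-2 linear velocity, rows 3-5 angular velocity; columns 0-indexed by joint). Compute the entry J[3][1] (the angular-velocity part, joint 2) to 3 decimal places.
-0.500

axis z_1 = (-0.5000,0.8660,0.0000); lever o_n−o_1 = (-4.5619,0.8303,2.1213)
cross product → J_v[:, 1] = (1.8371,1.0607,3.5355)
J_ω[:, 1] = z_1
entry J[3][1] = -0.5000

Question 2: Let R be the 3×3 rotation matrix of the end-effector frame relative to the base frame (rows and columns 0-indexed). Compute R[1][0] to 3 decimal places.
-0.354

End-effector x-axis (col 0 of R) = (-0.6124,-0.3536,-0.7071)
R[1][0] = -0.3536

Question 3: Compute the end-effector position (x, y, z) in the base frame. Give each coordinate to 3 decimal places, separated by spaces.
after link 1: o_1 = (2.5981, 1.5000, 3.0000)
after link 2: o_2 = (1.0981, 4.0981, 3.0000)
after link 3: o_3 = (-1.9638, 2.3303, 5.1213)

-1.964 2.330 5.121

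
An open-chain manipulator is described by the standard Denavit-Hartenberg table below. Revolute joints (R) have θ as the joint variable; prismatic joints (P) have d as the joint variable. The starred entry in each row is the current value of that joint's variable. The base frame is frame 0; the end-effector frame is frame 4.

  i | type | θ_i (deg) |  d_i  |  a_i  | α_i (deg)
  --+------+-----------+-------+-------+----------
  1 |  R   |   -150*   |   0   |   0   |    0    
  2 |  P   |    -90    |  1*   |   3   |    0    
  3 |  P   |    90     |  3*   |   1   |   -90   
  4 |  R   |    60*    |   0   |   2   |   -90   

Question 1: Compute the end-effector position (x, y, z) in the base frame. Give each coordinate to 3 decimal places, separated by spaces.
-3.232 1.598 2.268

after link 1: o_1 = (0.0000, 0.0000, 0.0000)
after link 2: o_2 = (-1.5000, 2.5981, 1.0000)
after link 3: o_3 = (-2.3660, 2.0981, 4.0000)
after link 4: o_4 = (-3.2321, 1.5981, 2.2679)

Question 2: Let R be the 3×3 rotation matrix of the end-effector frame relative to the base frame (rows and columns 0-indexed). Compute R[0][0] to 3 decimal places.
End-effector x-axis (col 0 of R) = (-0.4330,-0.2500,-0.8660)
R[0][0] = -0.4330

-0.433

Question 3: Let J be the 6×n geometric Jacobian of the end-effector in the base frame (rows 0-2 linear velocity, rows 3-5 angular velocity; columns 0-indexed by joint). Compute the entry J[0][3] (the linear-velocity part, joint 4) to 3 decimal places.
axis z_3 = (0.5000,-0.8660,0.0000); lever o_n−o_3 = (-0.8660,-0.5000,-1.7321)
cross product → J_v[:, 3] = (1.5000,0.8660,-1.0000)
J_ω[:, 3] = z_3
entry J[0][3] = 1.5000

1.500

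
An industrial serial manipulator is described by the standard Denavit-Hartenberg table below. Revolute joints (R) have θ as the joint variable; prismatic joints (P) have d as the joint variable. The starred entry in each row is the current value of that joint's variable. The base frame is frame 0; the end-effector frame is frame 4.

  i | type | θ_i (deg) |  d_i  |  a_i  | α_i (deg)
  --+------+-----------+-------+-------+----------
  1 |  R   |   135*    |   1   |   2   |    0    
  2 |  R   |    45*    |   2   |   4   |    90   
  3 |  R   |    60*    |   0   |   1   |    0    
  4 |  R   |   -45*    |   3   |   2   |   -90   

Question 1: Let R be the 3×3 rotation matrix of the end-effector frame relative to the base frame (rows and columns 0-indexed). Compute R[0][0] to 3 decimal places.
End-effector x-axis (col 0 of R) = (-0.9659,0.0000,0.2588)
R[0][0] = -0.9659

-0.966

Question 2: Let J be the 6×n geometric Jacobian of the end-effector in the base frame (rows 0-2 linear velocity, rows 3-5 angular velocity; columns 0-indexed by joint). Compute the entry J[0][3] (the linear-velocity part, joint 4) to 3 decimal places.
axis z_3 = (0.0000,1.0000,0.0000); lever o_n−o_3 = (-1.9319,3.0000,0.5176)
cross product → J_v[:, 3] = (0.5176,-0.0000,1.9319)
J_ω[:, 3] = z_3
entry J[0][3] = 0.5176

0.518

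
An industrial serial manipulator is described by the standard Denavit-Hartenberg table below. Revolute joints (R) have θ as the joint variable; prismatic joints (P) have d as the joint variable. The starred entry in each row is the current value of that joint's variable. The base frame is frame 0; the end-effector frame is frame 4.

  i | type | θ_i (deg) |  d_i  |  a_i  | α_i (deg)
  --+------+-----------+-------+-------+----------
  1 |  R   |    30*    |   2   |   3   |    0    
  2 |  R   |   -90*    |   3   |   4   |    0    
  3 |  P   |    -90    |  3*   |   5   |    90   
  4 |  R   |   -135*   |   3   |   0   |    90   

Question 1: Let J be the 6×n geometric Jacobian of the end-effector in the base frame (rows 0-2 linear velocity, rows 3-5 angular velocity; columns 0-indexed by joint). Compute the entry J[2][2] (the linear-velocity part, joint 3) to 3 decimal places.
prismatic axis z_2 = (0.0000,0.0000,1.0000)
J_v[:, 2] = z_2; J_ω[:, 2] = (0,0,0)
entry J[2][2] = 1.0000

1.000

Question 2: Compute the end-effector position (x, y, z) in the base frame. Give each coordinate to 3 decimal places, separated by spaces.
after link 1: o_1 = (2.5981, 1.5000, 2.0000)
after link 2: o_2 = (4.5981, -1.9641, 5.0000)
after link 3: o_3 = (0.2679, -4.4641, 8.0000)
after link 4: o_4 = (-1.2321, -1.8660, 8.0000)

-1.232 -1.866 8.000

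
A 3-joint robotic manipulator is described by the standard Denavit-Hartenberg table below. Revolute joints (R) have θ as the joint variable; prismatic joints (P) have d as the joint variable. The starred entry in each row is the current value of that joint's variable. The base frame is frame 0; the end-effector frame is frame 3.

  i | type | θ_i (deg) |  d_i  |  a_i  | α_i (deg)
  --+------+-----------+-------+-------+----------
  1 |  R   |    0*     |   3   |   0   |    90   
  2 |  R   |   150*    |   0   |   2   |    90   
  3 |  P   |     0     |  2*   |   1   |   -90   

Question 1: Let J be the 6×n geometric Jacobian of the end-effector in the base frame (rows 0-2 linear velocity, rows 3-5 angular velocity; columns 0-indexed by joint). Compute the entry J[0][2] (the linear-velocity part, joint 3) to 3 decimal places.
prismatic axis z_2 = (0.5000,-0.0000,0.8660)
J_v[:, 2] = z_2; J_ω[:, 2] = (0,0,0)
entry J[0][2] = 0.5000

0.500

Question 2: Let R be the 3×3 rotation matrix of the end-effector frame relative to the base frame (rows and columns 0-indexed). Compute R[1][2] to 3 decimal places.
End-effector z-axis (col 2 of R) = (0.0000,-1.0000,0.0000)
R[1][2] = -1.0000

-1.000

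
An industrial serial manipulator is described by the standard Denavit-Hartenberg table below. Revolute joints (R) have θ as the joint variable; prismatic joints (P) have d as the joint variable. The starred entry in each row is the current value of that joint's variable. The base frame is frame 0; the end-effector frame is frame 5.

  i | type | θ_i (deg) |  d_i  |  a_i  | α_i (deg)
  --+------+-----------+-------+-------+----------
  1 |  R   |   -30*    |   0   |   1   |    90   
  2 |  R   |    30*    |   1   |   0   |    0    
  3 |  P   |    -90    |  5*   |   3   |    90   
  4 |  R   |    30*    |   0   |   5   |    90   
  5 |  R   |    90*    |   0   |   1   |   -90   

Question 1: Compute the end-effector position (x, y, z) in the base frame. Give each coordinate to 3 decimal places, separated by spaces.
-0.960 -9.261 -6.848

after link 1: o_1 = (0.8660, -0.5000, 0.0000)
after link 2: o_2 = (0.3660, -1.3660, 0.0000)
after link 3: o_3 = (-0.8349, -6.4462, -2.5981)
after link 4: o_4 = (-0.2099, -9.6937, -6.3481)
after link 5: o_5 = (-0.9599, -9.2607, -6.8481)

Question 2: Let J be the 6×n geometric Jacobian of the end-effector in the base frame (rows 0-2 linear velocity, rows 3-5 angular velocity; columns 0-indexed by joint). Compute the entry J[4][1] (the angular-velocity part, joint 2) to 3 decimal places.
-0.866

axis z_1 = (-0.5000,-0.8660,0.0000); lever o_n−o_1 = (-1.8260,-8.7607,-6.8481)
cross product → J_v[:, 1] = (5.9306,-3.4240,2.7990)
J_ω[:, 1] = z_1
entry J[4][1] = -0.8660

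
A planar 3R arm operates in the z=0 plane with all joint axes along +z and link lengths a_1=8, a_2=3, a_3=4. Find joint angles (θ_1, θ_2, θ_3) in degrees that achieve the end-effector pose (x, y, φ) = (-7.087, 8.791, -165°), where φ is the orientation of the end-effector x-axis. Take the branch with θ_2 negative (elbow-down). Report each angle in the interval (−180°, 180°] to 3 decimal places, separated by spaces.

119.996 -44.993 119.996

wrist centre = target − a_3·(cos φ, sin φ) = (-3.2233, 9.8263)
cos θ_2 = (106.9453−8²−3²)/(2·8·3) = 0.7072; θ_2 = -44.9929° (elbow-down)
β = atan2(9.8263,-3.2233) = 108.1610°; ψ = atan2(-2.1211,10.1216) = -11.8355°
θ_1 = β − ψ = 119.9965°
θ_3 = φ − θ_1 − θ_2 = 119.9964° (wrapped to (-180°,180°])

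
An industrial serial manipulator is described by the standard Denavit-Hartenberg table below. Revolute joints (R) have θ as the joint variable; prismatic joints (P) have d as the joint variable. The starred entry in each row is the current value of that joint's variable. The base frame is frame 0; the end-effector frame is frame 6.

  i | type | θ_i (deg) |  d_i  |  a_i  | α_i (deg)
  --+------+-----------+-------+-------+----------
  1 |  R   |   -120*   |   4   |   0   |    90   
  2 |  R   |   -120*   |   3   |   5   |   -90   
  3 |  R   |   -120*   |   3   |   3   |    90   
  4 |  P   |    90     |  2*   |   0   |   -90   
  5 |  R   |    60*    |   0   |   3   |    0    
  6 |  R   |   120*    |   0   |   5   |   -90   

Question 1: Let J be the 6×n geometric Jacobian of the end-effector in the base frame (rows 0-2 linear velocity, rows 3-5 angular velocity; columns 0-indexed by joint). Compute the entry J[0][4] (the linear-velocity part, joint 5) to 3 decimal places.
axis z_4 = (0.8750,-0.2165,-0.4330); lever o_n−o_4 = (0.9530,4.2488,-0.1986)
cross product → J_v[:, 4] = (1.8828,-0.2389,3.9240)
J_ω[:, 4] = z_4
entry J[0][4] = 1.8828

1.883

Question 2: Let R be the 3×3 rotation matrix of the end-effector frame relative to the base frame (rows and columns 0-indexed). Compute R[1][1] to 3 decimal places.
End-effector y-axis (col 1 of R) = (-0.8750,0.2165,0.4330)
R[1][1] = 0.2165

0.217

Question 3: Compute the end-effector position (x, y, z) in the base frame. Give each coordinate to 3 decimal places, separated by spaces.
after link 1: o_1 = (0.0000, 0.0000, 4.0000)
after link 2: o_2 = (-1.3481, 3.6651, -0.3301)
after link 3: o_3 = (-5.2721, 2.0646, -0.5311)
after link 4: o_4 = (-4.8391, 0.8146, 0.9689)
after link 5: o_5 = (-6.0511, 1.3134, -1.7296)
after link 6: o_6 = (-3.8861, 5.0634, 0.7704)

-3.886 5.063 0.770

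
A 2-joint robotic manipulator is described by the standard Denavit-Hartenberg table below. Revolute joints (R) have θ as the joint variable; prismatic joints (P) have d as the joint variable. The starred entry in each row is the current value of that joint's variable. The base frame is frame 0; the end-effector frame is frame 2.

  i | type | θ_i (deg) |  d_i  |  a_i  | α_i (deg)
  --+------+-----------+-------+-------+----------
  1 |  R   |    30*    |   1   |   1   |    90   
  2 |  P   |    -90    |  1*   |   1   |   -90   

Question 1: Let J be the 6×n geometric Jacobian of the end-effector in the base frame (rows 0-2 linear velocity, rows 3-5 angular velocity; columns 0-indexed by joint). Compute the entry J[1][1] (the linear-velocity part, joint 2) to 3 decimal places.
-0.866

prismatic axis z_1 = (0.5000,-0.8660,0.0000)
J_v[:, 1] = z_1; J_ω[:, 1] = (0,0,0)
entry J[1][1] = -0.8660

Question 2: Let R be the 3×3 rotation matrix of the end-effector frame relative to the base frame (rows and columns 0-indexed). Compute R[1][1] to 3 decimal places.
End-effector y-axis (col 1 of R) = (-0.5000,0.8660,-0.0000)
R[1][1] = 0.8660

0.866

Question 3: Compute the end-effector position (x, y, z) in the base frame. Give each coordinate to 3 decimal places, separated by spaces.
after link 1: o_1 = (0.8660, 0.5000, 1.0000)
after link 2: o_2 = (1.3660, -0.3660, 0.0000)

1.366 -0.366 0.000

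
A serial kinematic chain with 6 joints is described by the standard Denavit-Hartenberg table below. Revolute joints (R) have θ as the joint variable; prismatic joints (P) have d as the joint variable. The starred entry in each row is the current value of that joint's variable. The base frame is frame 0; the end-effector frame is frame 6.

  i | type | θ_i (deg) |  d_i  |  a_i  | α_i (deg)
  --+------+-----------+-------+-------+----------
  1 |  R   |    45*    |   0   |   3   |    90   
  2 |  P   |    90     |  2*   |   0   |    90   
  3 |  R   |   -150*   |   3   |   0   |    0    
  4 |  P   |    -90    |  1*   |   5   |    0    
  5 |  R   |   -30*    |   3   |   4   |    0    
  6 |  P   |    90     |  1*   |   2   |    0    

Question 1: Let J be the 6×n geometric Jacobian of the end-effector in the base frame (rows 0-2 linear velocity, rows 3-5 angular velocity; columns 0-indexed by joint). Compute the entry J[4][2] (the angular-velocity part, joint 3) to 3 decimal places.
axis z_2 = (0.7071,0.7071,-0.0000); lever o_n−o_2 = (11.5471,-0.2334,-4.5000)
cross product → J_v[:, 2] = (-3.1820,3.1820,-8.3301)
J_ω[:, 2] = z_2
entry J[4][2] = 0.7071

0.707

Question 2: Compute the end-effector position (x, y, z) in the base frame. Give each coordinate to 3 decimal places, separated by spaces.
15.083 0.474 -4.500

after link 1: o_1 = (2.1213, 2.1213, 0.0000)
after link 2: o_2 = (3.5355, 0.7071, 0.0000)
after link 3: o_3 = (5.6569, 2.8284, -0.0000)
after link 4: o_4 = (9.4258, 0.4737, -2.5000)
after link 5: o_5 = (14.3756, -0.2334, -2.5000)
after link 6: o_6 = (15.0827, 0.4737, -4.5000)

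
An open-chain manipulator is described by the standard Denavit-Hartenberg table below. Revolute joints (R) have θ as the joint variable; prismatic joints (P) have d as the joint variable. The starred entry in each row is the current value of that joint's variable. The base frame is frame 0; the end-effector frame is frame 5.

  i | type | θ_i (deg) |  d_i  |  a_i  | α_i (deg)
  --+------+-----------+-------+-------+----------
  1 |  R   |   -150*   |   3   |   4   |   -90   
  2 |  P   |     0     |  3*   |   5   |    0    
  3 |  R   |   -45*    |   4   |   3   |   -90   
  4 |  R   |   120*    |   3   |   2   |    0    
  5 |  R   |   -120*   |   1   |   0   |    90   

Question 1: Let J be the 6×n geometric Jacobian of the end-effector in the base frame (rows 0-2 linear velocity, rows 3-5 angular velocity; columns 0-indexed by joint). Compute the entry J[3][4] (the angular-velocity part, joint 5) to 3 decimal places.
-0.612

axis z_4 = (-0.6124,-0.3536,-0.7071); lever o_n−o_4 = (-0.6124,-0.3536,-0.7071)
cross product → J_v[:, 4] = (0.0000,0.0000,-0.0000)
J_ω[:, 4] = z_4
entry J[3][4] = -0.6124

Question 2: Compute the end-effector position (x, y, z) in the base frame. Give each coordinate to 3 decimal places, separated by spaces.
-8.834 -11.183 1.586

after link 1: o_1 = (-3.4641, -2.0000, 3.0000)
after link 2: o_2 = (-6.2942, -7.0981, 3.0000)
after link 3: o_3 = (-6.1313, -11.6228, 5.1213)
after link 4: o_4 = (-8.2221, -10.8299, 2.2929)
after link 5: o_5 = (-8.8345, -11.1835, 1.5858)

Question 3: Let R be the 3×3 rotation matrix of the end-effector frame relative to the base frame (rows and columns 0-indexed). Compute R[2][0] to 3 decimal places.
End-effector x-axis (col 0 of R) = (-0.6124,-0.3536,0.7071)
R[2][0] = 0.7071

0.707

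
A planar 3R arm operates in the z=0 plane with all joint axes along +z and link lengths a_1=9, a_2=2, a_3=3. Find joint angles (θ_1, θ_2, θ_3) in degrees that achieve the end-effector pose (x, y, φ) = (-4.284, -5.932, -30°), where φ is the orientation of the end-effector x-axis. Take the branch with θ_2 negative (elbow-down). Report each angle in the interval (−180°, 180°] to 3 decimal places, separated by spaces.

-135.002 -119.990 -135.009

wrist centre = target − a_3·(cos φ, sin φ) = (-6.8821, -4.4320)
cos θ_2 = (67.0056−9²−2²)/(2·9·2) = -0.4998; θ_2 = -119.9897° (elbow-down)
β = atan2(-4.4320,-6.8821) = -147.2188°; ψ = atan2(-1.7322,8.0003) = -12.2171°
θ_1 = β − ψ = -135.0017°
θ_3 = φ − θ_1 − θ_2 = -135.0086° (wrapped to (-180°,180°])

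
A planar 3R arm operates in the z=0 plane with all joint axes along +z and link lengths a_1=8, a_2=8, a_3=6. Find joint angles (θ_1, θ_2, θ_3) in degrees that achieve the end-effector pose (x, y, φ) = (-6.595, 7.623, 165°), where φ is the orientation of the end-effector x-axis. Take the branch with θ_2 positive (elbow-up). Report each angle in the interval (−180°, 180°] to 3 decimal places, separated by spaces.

wrist centre = target − a_3·(cos φ, sin φ) = (-0.7994, 6.0701)
cos θ_2 = (37.4851−8²−8²)/(2·8·8) = -0.7071; θ_2 = 135.0033° (elbow-up)
β = atan2(6.0701,-0.7994) = 97.5028°; ψ = atan2(5.6565,2.3428) = 67.5017°
θ_1 = β − ψ = 30.0011°
θ_3 = φ − θ_1 − θ_2 = -0.0045° (wrapped to (-180°,180°])

30.001 135.003 -0.004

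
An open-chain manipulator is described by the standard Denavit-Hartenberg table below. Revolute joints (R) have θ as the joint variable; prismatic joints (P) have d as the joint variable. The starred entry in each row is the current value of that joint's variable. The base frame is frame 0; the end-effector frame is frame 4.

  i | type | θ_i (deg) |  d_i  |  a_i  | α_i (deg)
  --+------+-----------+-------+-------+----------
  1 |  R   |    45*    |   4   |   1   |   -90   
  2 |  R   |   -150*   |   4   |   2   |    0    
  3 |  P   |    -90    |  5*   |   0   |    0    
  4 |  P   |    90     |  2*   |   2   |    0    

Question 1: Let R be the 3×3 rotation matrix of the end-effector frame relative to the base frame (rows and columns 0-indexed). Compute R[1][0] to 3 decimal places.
-0.612

End-effector x-axis (col 0 of R) = (-0.6124,-0.6124,0.5000)
R[1][0] = -0.6124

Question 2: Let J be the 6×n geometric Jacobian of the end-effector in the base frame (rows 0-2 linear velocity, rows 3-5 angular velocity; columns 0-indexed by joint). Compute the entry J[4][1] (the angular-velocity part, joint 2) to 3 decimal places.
axis z_1 = (-0.7071,0.7071,0.0000); lever o_n−o_1 = (-10.2277,5.3287,2.0000)
cross product → J_v[:, 1] = (1.4142,1.4142,3.4641)
J_ω[:, 1] = z_1
entry J[4][1] = 0.7071

0.707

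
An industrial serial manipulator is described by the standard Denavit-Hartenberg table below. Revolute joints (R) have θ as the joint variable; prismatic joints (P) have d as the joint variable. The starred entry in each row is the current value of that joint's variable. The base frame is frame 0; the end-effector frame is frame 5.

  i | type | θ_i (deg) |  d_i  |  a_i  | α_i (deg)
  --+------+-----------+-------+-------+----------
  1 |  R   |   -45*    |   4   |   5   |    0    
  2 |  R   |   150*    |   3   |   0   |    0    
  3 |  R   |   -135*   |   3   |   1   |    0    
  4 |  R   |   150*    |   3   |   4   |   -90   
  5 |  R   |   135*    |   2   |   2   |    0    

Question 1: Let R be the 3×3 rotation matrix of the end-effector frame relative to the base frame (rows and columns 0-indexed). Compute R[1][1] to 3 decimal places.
End-effector y-axis (col 1 of R) = (0.3536,-0.6124,0.7071)
R[1][1] = -0.6124

-0.612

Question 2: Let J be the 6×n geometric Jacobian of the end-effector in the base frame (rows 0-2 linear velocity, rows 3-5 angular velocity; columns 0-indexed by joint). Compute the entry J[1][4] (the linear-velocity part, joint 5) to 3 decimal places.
-1.225

axis z_4 = (-0.8660,-0.5000,0.0000); lever o_n−o_4 = (-1.0249,-2.2247,-1.4142)
cross product → J_v[:, 4] = (0.7071,-1.2247,1.4142)
J_ω[:, 4] = z_4
entry J[1][4] = -1.2247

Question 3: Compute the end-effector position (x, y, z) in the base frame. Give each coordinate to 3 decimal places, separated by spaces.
1.377 -2.796 11.586

after link 1: o_1 = (3.5355, -3.5355, 4.0000)
after link 2: o_2 = (3.5355, -3.5355, 7.0000)
after link 3: o_3 = (4.4016, -4.0355, 10.0000)
after link 4: o_4 = (2.4016, -0.5714, 13.0000)
after link 5: o_5 = (1.3766, -2.7962, 11.5858)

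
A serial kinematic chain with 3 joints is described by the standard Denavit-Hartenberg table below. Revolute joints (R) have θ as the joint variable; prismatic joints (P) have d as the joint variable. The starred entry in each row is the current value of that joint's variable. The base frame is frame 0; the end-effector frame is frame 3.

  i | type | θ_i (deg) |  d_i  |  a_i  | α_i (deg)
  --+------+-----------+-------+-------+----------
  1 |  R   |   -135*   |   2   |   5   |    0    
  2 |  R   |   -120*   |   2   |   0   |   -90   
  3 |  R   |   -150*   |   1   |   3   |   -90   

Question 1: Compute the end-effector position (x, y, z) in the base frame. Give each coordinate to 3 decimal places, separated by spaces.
-3.829 -6.304 5.500

after link 1: o_1 = (-3.5355, -3.5355, 2.0000)
after link 2: o_2 = (-3.5355, -3.5355, 4.0000)
after link 3: o_3 = (-3.8290, -6.3039, 5.5000)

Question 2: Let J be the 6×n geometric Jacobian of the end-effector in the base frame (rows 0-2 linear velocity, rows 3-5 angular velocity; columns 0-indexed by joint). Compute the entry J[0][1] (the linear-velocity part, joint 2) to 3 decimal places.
axis z_1 = (0.0000,0.0000,1.0000); lever o_n−o_1 = (-0.2935,-2.7684,3.5000)
cross product → J_v[:, 1] = (2.7684,-0.2935,0.0000)
J_ω[:, 1] = z_1
entry J[0][1] = 2.7684

2.768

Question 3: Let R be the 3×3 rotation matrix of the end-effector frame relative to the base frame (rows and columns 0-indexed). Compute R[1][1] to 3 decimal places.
End-effector y-axis (col 1 of R) = (0.9659,0.2588,-0.0000)
R[1][1] = 0.2588

0.259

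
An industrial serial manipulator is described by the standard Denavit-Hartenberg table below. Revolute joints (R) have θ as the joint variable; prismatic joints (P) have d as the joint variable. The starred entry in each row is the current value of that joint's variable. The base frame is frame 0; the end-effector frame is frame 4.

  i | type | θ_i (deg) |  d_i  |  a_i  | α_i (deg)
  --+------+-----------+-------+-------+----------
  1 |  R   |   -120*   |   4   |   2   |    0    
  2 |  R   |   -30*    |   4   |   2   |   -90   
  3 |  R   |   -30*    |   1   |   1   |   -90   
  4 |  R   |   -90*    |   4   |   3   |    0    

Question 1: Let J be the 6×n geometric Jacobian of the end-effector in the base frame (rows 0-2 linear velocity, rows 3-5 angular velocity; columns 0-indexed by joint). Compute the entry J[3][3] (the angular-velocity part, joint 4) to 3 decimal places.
-0.433

axis z_3 = (-0.4330,-0.2500,-0.8660); lever o_n−o_3 = (-0.2321,-3.5981,-3.4641)
cross product → J_v[:, 3] = (-2.2500,-1.2990,1.5000)
J_ω[:, 3] = z_3
entry J[3][3] = -0.4330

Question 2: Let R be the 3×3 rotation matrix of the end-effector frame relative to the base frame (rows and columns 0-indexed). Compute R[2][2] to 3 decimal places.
End-effector z-axis (col 2 of R) = (-0.4330,-0.2500,-0.8660)
R[2][2] = -0.8660

-0.866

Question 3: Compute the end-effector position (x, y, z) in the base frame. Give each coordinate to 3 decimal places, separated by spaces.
after link 1: o_1 = (-1.0000, -1.7321, 4.0000)
after link 2: o_2 = (-2.7321, -2.7321, 8.0000)
after link 3: o_3 = (-2.9821, -4.0311, 8.5000)
after link 4: o_4 = (-3.2141, -7.6292, 5.0359)

-3.214 -7.629 5.036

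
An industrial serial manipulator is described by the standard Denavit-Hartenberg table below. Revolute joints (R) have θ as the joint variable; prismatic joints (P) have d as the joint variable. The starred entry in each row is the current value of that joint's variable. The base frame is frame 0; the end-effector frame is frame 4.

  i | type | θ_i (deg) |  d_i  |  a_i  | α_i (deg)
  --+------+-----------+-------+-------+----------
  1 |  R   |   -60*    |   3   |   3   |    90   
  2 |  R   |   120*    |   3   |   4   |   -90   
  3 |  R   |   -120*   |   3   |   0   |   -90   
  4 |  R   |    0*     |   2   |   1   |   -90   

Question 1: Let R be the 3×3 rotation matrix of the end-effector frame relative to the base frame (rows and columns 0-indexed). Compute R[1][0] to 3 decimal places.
End-effector x-axis (col 0 of R) = (-0.6250,-0.6495,-0.4330)
R[1][0] = -0.6495

-0.650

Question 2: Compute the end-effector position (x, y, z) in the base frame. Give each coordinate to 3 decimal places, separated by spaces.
after link 1: o_1 = (1.5000, -2.5981, 3.0000)
after link 2: o_2 = (-2.0981, -2.3660, 6.4641)
after link 3: o_3 = (-3.3971, -0.1160, 4.9641)
after link 4: o_4 = (-5.3212, -0.5155, 6.0311)

-5.321 -0.516 6.031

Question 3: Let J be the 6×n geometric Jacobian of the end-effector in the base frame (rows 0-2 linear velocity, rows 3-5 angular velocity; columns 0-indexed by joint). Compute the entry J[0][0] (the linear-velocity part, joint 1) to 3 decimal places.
0.516

axis z_0 = ẑ; lever o_n−o_0 = (-5.3212,-0.5155,6.0311)
cross product → J_v[:, 0] = (0.5155,-5.3212,0.0000)
J_ω[:, 0] = z_0
entry J[0][0] = 0.5155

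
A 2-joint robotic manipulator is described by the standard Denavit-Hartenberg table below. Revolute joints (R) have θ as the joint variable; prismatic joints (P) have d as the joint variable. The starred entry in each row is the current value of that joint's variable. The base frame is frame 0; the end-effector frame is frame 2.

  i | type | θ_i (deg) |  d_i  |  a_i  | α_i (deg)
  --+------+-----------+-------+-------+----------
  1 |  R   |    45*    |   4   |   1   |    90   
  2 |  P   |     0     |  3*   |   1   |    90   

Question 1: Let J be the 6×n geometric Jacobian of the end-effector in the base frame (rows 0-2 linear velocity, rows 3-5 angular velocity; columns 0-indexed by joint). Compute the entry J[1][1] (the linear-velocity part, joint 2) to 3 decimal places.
prismatic axis z_1 = (0.7071,-0.7071,0.0000)
J_v[:, 1] = z_1; J_ω[:, 1] = (0,0,0)
entry J[1][1] = -0.7071

-0.707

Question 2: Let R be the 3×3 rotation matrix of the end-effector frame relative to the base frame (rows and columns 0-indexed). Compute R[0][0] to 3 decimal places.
0.707

End-effector x-axis (col 0 of R) = (0.7071,0.7071,0.0000)
R[0][0] = 0.7071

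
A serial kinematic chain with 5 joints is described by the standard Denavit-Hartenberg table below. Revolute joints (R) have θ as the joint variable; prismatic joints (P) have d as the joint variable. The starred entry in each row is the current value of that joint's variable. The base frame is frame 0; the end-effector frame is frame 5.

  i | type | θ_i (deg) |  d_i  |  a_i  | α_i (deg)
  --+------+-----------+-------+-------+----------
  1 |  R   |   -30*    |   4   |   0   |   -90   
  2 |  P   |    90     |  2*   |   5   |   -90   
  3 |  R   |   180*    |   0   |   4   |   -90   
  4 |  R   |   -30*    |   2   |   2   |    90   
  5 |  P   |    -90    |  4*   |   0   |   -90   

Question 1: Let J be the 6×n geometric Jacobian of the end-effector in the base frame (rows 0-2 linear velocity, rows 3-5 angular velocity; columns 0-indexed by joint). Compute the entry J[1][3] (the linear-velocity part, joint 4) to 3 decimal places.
0.134

axis z_3 = (0.5000,0.8660,0.0000); lever o_n−o_3 = (-2.8660,3.9641,-0.2679)
cross product → J_v[:, 3] = (-0.2321,0.1340,4.4641)
J_ω[:, 3] = z_3
entry J[1][3] = 0.1340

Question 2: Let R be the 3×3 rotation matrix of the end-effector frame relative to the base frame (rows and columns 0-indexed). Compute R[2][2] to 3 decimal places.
End-effector z-axis (col 2 of R) = (-0.4330,0.2500,0.8660)
R[2][2] = 0.8660

0.866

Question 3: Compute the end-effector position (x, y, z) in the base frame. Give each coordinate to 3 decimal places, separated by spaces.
-1.866 5.696 2.732

after link 1: o_1 = (0.0000, 0.0000, 4.0000)
after link 2: o_2 = (1.0000, 1.7321, -1.0000)
after link 3: o_3 = (1.0000, 1.7321, 3.0000)
after link 4: o_4 = (1.1340, 3.9641, 4.7321)
after link 5: o_5 = (-1.8660, 5.6962, 2.7321)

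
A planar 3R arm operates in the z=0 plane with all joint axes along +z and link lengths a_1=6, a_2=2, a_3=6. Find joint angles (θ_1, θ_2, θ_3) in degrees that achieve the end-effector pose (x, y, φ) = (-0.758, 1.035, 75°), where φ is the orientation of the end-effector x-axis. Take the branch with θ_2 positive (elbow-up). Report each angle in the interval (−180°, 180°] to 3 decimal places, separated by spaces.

-135.001 119.991 90.009

wrist centre = target − a_3·(cos φ, sin φ) = (-2.3109, -4.7606)
cos θ_2 = (28.0032−6²−2²)/(2·6·2) = -0.4999; θ_2 = 119.9912° (elbow-up)
β = atan2(-4.7606,-2.3109) = -115.8933°; ψ = atan2(1.7322,5.0003) = 19.1072°
θ_1 = β − ψ = -135.0005°
θ_3 = φ − θ_1 − θ_2 = 90.0094° (wrapped to (-180°,180°])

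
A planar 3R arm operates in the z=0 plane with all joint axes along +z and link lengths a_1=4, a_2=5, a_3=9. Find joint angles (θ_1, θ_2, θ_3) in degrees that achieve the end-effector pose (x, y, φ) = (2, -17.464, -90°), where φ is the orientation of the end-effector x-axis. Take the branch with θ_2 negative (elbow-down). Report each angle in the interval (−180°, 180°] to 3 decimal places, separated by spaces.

-59.997 -30.005 0.002

wrist centre = target − a_3·(cos φ, sin φ) = (2.0000, -8.4640)
cos θ_2 = (75.6393−4²−5²)/(2·4·5) = 0.8660; θ_2 = -30.0049° (elbow-down)
β = atan2(-8.4640,2.0000) = -76.7052°; ψ = atan2(-2.5004,8.3299) = -16.7081°
θ_1 = β − ψ = -59.9971°
θ_3 = φ − θ_1 − θ_2 = 0.0020° (wrapped to (-180°,180°])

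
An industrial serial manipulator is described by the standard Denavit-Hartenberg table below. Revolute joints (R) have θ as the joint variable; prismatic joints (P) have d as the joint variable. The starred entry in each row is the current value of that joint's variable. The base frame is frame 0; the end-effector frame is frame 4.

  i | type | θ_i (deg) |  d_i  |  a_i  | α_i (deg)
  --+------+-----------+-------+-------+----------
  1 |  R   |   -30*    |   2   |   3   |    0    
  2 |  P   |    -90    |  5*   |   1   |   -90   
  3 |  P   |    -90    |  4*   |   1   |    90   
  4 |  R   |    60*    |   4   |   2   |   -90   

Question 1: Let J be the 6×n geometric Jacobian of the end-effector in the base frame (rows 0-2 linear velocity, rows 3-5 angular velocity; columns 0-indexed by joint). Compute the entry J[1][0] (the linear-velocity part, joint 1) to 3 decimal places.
9.062

axis z_0 = ẑ; lever o_n−o_0 = (9.0622,-1.7679,9.0000)
cross product → J_v[:, 0] = (1.7679,9.0622,-0.0000)
J_ω[:, 0] = z_0
entry J[1][0] = 9.0622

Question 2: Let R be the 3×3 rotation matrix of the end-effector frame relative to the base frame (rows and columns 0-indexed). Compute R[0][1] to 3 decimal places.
End-effector y-axis (col 1 of R) = (-0.5000,-0.8660,-0.0000)
R[0][1] = -0.5000

-0.500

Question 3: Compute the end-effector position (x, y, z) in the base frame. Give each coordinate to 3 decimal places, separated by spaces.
after link 1: o_1 = (2.5981, -1.5000, 2.0000)
after link 2: o_2 = (2.0981, -2.3660, 7.0000)
after link 3: o_3 = (5.5622, -4.3660, 8.0000)
after link 4: o_4 = (9.0622, -1.7679, 9.0000)

9.062 -1.768 9.000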